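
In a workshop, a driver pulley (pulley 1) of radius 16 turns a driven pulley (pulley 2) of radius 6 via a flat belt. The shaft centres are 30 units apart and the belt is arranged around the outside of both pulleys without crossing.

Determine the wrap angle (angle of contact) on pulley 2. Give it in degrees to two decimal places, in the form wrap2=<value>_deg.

wrap2=141.06_deg

open belt: β = asin((r2−r1)/C) = asin(-10/30) = -19.4712°
wrap1 = π − 2β = 218.9424°
wrap2 = π + 2β = 141.0576°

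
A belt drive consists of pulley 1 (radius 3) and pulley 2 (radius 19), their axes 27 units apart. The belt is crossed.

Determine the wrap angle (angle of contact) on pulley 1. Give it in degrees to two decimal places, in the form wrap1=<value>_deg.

wrap1=289.14_deg

crossed belt: β = asin((r1+r2)/C) = asin(22/27) = 54.5691°
wrap1 = wrap2 = π + 2β = 289.1381°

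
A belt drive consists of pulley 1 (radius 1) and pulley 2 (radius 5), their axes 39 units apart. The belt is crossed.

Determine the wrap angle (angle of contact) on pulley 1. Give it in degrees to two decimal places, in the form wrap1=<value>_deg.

crossed belt: β = asin((r1+r2)/C) = asin(6/39) = 8.8499°
wrap1 = wrap2 = π + 2β = 197.6998°

wrap1=197.70_deg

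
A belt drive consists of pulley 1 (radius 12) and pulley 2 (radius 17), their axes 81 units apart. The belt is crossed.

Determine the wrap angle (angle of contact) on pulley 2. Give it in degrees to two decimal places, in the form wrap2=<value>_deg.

wrap2=221.96_deg

crossed belt: β = asin((r1+r2)/C) = asin(29/81) = 20.9789°
wrap1 = wrap2 = π + 2β = 221.9579°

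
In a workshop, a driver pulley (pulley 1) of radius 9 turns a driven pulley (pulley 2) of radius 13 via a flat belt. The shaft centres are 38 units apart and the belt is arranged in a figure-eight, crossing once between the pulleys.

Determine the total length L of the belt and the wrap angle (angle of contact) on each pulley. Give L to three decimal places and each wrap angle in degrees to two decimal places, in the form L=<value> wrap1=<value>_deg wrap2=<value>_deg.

crossed belt: β = asin((r1+r2)/C) = asin(22/38) = 35.3765°
wrap1 = wrap2 = π + 2β = 250.7531°
tangent length = C·cosβ = 30.9839
L = (r1+r2)·wrap + 2·C·cosβ = 22·4.3765 + 2·30.9839 = 158.2500

L=158.250 wrap1=250.75_deg wrap2=250.75_deg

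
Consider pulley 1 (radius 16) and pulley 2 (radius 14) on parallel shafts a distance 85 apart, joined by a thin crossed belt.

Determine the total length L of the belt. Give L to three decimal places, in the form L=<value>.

L=274.950

crossed belt: β = asin((r1+r2)/C) = asin(30/85) = 20.6673°
wrap1 = wrap2 = π + 2β = 221.3346°
tangent length = C·cosβ = 79.5299
L = (r1+r2)·wrap + 2·C·cosβ = 30·3.8630 + 2·79.5299 = 274.9503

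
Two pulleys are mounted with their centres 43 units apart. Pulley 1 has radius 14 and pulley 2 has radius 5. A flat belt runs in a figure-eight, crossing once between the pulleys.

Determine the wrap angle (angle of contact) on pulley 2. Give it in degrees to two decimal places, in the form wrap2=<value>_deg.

wrap2=232.45_deg

crossed belt: β = asin((r1+r2)/C) = asin(19/43) = 26.2226°
wrap1 = wrap2 = π + 2β = 232.4453°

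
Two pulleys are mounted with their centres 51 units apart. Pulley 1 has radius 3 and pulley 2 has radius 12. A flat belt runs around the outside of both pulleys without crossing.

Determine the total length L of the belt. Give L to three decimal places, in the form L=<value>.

L=150.716

open belt: β = asin((r2−r1)/C) = asin(9/51) = 10.1642°
wrap1 = π − 2β = 159.6715°
wrap2 = π + 2β = 200.3285°
tangent length = C·cosβ = 50.1996
L = r1·wrap1 + r2·wrap2 + 2·C·cosβ = 3·2.7868 + 12·3.4964 + 2·50.1996 = 150.7163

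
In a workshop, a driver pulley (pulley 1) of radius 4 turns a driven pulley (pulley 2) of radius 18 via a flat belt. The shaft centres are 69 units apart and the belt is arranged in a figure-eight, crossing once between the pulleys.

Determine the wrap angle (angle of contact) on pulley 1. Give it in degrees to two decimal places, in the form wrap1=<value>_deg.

wrap1=217.19_deg

crossed belt: β = asin((r1+r2)/C) = asin(22/69) = 18.5928°
wrap1 = wrap2 = π + 2β = 217.1856°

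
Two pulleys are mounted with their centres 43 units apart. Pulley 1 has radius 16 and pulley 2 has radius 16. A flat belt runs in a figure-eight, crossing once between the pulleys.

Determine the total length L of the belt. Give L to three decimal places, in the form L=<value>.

L=211.693

crossed belt: β = asin((r1+r2)/C) = asin(32/43) = 48.0892°
wrap1 = wrap2 = π + 2β = 276.1785°
tangent length = C·cosβ = 28.7228
L = (r1+r2)·wrap + 2·C·cosβ = 32·4.8202 + 2·28.7228 = 211.6928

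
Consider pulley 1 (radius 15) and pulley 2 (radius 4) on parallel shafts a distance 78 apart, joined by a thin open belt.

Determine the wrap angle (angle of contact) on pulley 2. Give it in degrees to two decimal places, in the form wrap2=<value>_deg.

open belt: β = asin((r2−r1)/C) = asin(-11/78) = -8.1072°
wrap1 = π − 2β = 196.2144°
wrap2 = π + 2β = 163.7856°

wrap2=163.79_deg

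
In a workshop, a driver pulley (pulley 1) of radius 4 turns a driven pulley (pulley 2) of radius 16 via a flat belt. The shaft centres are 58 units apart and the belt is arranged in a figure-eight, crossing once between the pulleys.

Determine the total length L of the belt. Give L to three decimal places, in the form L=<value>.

crossed belt: β = asin((r1+r2)/C) = asin(20/58) = 20.1713°
wrap1 = wrap2 = π + 2β = 220.3425°
tangent length = C·cosβ = 54.4426
L = (r1+r2)·wrap + 2·C·cosβ = 20·3.8457 + 2·54.4426 = 185.7993

L=185.799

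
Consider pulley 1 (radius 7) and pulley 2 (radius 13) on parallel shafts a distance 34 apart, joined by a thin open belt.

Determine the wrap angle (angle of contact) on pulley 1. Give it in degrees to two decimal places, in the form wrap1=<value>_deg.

open belt: β = asin((r2−r1)/C) = asin(6/34) = 10.1642°
wrap1 = π − 2β = 159.6715°
wrap2 = π + 2β = 200.3285°

wrap1=159.67_deg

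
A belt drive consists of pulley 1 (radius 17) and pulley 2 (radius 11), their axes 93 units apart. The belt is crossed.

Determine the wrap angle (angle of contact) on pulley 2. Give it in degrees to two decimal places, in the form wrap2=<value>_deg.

crossed belt: β = asin((r1+r2)/C) = asin(28/93) = 17.5222°
wrap1 = wrap2 = π + 2β = 215.0444°

wrap2=215.04_deg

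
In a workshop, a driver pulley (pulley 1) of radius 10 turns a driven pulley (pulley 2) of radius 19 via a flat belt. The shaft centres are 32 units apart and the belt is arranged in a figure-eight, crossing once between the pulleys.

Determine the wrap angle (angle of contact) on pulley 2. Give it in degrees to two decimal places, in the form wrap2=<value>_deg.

wrap2=309.98_deg

crossed belt: β = asin((r1+r2)/C) = asin(29/32) = 64.9922°
wrap1 = wrap2 = π + 2β = 309.9843°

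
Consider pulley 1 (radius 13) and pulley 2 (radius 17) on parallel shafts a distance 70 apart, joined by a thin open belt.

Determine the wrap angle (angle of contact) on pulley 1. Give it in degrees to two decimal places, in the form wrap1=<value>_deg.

open belt: β = asin((r2−r1)/C) = asin(4/70) = 3.2758°
wrap1 = π − 2β = 173.4483°
wrap2 = π + 2β = 186.5517°

wrap1=173.45_deg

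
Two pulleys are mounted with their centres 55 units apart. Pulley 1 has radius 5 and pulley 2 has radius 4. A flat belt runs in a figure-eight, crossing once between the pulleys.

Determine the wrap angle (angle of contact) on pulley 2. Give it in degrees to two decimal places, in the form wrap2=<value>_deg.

wrap2=198.84_deg

crossed belt: β = asin((r1+r2)/C) = asin(9/55) = 9.4180°
wrap1 = wrap2 = π + 2β = 198.8361°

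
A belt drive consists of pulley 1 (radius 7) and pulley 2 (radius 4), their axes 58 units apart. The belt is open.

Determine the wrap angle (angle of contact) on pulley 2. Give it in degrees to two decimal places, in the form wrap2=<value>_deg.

open belt: β = asin((r2−r1)/C) = asin(-3/58) = -2.9649°
wrap1 = π − 2β = 185.9298°
wrap2 = π + 2β = 174.0702°

wrap2=174.07_deg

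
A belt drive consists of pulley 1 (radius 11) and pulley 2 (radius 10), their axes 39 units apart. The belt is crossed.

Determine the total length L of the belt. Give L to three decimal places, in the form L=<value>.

L=155.582

crossed belt: β = asin((r1+r2)/C) = asin(21/39) = 32.5790°
wrap1 = wrap2 = π + 2β = 245.1579°
tangent length = C·cosβ = 32.8634
L = (r1+r2)·wrap + 2·C·cosβ = 21·4.2788 + 2·32.8634 = 155.5818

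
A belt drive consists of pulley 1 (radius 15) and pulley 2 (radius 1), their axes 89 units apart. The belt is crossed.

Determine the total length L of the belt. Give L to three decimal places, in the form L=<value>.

crossed belt: β = asin((r1+r2)/C) = asin(16/89) = 10.3567°
wrap1 = wrap2 = π + 2β = 200.7133°
tangent length = C·cosβ = 87.5500
L = (r1+r2)·wrap + 2·C·cosβ = 16·3.5031 + 2·87.5500 = 231.1497

L=231.150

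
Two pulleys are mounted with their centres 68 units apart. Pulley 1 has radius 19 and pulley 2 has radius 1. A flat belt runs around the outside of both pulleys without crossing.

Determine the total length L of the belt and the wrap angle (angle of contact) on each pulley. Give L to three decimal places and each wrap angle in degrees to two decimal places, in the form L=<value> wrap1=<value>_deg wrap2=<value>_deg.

L=203.625 wrap1=210.70_deg wrap2=149.30_deg

open belt: β = asin((r2−r1)/C) = asin(-18/68) = -15.3495°
wrap1 = π − 2β = 210.6990°
wrap2 = π + 2β = 149.3010°
tangent length = C·cosβ = 65.5744
L = r1·wrap1 + r2·wrap2 + 2·C·cosβ = 19·3.6774 + 1·2.6058 + 2·65.5744 = 203.6250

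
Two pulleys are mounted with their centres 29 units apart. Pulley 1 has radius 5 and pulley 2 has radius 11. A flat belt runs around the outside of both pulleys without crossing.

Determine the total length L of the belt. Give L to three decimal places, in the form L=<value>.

L=109.511

open belt: β = asin((r2−r1)/C) = asin(6/29) = 11.9405°
wrap1 = π − 2β = 156.1189°
wrap2 = π + 2β = 203.8811°
tangent length = C·cosβ = 28.3725
L = r1·wrap1 + r2·wrap2 + 2·C·cosβ = 5·2.7248 + 11·3.5584 + 2·28.3725 = 109.5113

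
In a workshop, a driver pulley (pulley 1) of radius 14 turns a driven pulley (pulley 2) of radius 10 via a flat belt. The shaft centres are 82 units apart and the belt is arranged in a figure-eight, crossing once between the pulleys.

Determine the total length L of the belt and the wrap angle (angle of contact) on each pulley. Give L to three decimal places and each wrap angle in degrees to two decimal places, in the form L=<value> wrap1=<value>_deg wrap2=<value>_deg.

crossed belt: β = asin((r1+r2)/C) = asin(24/82) = 17.0186°
wrap1 = wrap2 = π + 2β = 214.0373°
tangent length = C·cosβ = 78.4092
L = (r1+r2)·wrap + 2·C·cosβ = 24·3.7357 + 2·78.4092 = 246.4741

L=246.474 wrap1=214.04_deg wrap2=214.04_deg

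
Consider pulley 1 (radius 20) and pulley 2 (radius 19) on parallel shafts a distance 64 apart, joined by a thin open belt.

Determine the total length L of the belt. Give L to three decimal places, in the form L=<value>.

open belt: β = asin((r2−r1)/C) = asin(-1/64) = -0.8953°
wrap1 = π − 2β = 181.7906°
wrap2 = π + 2β = 178.2094°
tangent length = C·cosβ = 63.9922
L = r1·wrap1 + r2·wrap2 + 2·C·cosβ = 20·3.1728 + 19·3.1103 + 2·63.9922 = 250.5377

L=250.538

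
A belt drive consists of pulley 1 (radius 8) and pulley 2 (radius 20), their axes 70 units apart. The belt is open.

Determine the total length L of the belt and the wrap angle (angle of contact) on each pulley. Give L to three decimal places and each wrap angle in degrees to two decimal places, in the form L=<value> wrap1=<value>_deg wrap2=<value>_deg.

L=230.027 wrap1=160.26_deg wrap2=199.74_deg

open belt: β = asin((r2−r1)/C) = asin(12/70) = 9.8709°
wrap1 = π − 2β = 160.2582°
wrap2 = π + 2β = 199.7418°
tangent length = C·cosβ = 68.9638
L = r1·wrap1 + r2·wrap2 + 2·C·cosβ = 8·2.7970 + 20·3.4862 + 2·68.9638 = 230.0268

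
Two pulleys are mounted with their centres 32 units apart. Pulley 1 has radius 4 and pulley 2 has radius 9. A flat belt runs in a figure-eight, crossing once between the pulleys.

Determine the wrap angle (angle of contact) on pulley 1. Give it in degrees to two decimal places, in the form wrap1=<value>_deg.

crossed belt: β = asin((r1+r2)/C) = asin(13/32) = 23.9695°
wrap1 = wrap2 = π + 2β = 227.9390°

wrap1=227.94_deg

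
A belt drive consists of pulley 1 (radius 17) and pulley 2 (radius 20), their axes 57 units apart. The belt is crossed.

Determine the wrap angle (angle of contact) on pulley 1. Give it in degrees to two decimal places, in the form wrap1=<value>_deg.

wrap1=260.95_deg

crossed belt: β = asin((r1+r2)/C) = asin(37/57) = 40.4755°
wrap1 = wrap2 = π + 2β = 260.9510°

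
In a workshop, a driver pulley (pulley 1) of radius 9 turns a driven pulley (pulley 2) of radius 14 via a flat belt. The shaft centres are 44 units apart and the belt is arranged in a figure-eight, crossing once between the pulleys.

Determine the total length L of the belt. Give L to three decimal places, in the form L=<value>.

crossed belt: β = asin((r1+r2)/C) = asin(23/44) = 31.5154°
wrap1 = wrap2 = π + 2β = 243.0307°
tangent length = C·cosβ = 37.5100
L = (r1+r2)·wrap + 2·C·cosβ = 23·4.2417 + 2·37.5100 = 172.5788

L=172.579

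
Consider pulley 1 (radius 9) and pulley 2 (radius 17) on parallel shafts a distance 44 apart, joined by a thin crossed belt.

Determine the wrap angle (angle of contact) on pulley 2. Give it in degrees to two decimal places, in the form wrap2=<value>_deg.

crossed belt: β = asin((r1+r2)/C) = asin(26/44) = 36.2215°
wrap1 = wrap2 = π + 2β = 252.4431°

wrap2=252.44_deg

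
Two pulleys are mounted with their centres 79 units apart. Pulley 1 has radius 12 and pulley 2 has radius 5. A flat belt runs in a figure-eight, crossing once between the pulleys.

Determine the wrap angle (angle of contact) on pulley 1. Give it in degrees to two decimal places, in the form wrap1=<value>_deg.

crossed belt: β = asin((r1+r2)/C) = asin(17/79) = 12.4267°
wrap1 = wrap2 = π + 2β = 204.8533°

wrap1=204.85_deg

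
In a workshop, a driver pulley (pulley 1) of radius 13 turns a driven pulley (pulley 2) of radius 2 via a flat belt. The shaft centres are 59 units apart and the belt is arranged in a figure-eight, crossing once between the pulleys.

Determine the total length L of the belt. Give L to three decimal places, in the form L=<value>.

crossed belt: β = asin((r1+r2)/C) = asin(15/59) = 14.7284°
wrap1 = wrap2 = π + 2β = 209.4568°
tangent length = C·cosβ = 57.0614
L = (r1+r2)·wrap + 2·C·cosβ = 15·3.6557 + 2·57.0614 = 168.9584

L=168.958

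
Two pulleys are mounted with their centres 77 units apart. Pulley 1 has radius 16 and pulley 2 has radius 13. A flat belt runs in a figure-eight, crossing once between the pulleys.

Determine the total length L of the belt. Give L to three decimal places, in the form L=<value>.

crossed belt: β = asin((r1+r2)/C) = asin(29/77) = 22.1247°
wrap1 = wrap2 = π + 2β = 224.2494°
tangent length = C·cosβ = 71.3302
L = (r1+r2)·wrap + 2·C·cosβ = 29·3.9139 + 2·71.3302 = 256.1632

L=256.163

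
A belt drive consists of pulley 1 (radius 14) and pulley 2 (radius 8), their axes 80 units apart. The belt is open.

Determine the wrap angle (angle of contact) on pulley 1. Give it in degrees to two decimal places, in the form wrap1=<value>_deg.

open belt: β = asin((r2−r1)/C) = asin(-6/80) = -4.3012°
wrap1 = π − 2β = 188.6024°
wrap2 = π + 2β = 171.3976°

wrap1=188.60_deg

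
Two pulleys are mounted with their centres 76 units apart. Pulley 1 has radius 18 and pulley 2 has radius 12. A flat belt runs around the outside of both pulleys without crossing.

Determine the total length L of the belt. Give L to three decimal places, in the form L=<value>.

L=246.722

open belt: β = asin((r2−r1)/C) = asin(-6/76) = -4.5281°
wrap1 = π − 2β = 189.0561°
wrap2 = π + 2β = 170.9439°
tangent length = C·cosβ = 75.7628
L = r1·wrap1 + r2·wrap2 + 2·C·cosβ = 18·3.2997 + 12·2.9835 + 2·75.7628 = 246.7217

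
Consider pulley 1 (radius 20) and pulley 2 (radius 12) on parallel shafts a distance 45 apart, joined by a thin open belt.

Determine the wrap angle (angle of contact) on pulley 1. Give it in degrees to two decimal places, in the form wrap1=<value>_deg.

wrap1=200.48_deg

open belt: β = asin((r2−r1)/C) = asin(-8/45) = -10.2403°
wrap1 = π − 2β = 200.4807°
wrap2 = π + 2β = 159.5193°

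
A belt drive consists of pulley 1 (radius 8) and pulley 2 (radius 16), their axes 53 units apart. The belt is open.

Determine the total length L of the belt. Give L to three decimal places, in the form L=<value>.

L=182.608

open belt: β = asin((r2−r1)/C) = asin(8/53) = 8.6816°
wrap1 = π − 2β = 162.6368°
wrap2 = π + 2β = 197.3632°
tangent length = C·cosβ = 52.3927
L = r1·wrap1 + r2·wrap2 + 2·C·cosβ = 8·2.8385 + 16·3.4446 + 2·52.3927 = 182.6081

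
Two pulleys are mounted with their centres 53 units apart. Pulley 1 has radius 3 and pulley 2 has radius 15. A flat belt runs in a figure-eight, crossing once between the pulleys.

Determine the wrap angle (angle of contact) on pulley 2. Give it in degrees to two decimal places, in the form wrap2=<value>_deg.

wrap2=219.71_deg

crossed belt: β = asin((r1+r2)/C) = asin(18/53) = 19.8539°
wrap1 = wrap2 = π + 2β = 219.7078°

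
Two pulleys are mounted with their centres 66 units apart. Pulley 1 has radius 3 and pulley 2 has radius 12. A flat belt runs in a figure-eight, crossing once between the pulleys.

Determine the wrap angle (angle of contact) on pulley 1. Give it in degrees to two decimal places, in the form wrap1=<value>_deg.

wrap1=206.27_deg

crossed belt: β = asin((r1+r2)/C) = asin(15/66) = 13.1366°
wrap1 = wrap2 = π + 2β = 206.2731°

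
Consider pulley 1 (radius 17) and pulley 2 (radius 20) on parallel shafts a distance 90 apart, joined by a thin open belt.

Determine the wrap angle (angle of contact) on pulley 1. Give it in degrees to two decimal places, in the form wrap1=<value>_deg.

open belt: β = asin((r2−r1)/C) = asin(3/90) = 1.9102°
wrap1 = π − 2β = 176.1796°
wrap2 = π + 2β = 183.8204°

wrap1=176.18_deg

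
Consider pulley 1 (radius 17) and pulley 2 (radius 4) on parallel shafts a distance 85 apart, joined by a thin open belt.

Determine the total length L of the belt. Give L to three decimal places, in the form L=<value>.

L=237.966

open belt: β = asin((r2−r1)/C) = asin(-13/85) = -8.7974°
wrap1 = π − 2β = 197.5948°
wrap2 = π + 2β = 162.4052°
tangent length = C·cosβ = 84.0000
L = r1·wrap1 + r2·wrap2 + 2·C·cosβ = 17·3.4487 + 4·2.8345 + 2·84.0000 = 237.9656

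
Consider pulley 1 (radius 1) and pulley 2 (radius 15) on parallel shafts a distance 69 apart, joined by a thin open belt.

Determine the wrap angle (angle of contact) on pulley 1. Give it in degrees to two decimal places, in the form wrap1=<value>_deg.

open belt: β = asin((r2−r1)/C) = asin(14/69) = 11.7065°
wrap1 = π − 2β = 156.5870°
wrap2 = π + 2β = 203.4130°

wrap1=156.59_deg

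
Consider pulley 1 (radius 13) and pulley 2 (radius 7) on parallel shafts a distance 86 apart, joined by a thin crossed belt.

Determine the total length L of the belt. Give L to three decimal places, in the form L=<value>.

L=239.504

crossed belt: β = asin((r1+r2)/C) = asin(20/86) = 13.4477°
wrap1 = wrap2 = π + 2β = 206.8955°
tangent length = C·cosβ = 83.6421
L = (r1+r2)·wrap + 2·C·cosβ = 20·3.6110 + 2·83.6421 = 239.5043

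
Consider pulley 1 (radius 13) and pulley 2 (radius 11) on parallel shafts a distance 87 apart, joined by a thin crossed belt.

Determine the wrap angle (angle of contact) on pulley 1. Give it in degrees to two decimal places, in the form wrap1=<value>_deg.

wrap1=212.03_deg

crossed belt: β = asin((r1+r2)/C) = asin(24/87) = 16.0134°
wrap1 = wrap2 = π + 2β = 212.0268°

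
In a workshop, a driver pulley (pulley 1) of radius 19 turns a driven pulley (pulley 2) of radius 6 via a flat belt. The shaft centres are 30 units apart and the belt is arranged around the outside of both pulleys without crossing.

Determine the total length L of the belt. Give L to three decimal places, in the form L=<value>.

open belt: β = asin((r2−r1)/C) = asin(-13/30) = -25.6793°
wrap1 = π − 2β = 231.3586°
wrap2 = π + 2β = 128.6414°
tangent length = C·cosβ = 27.0370
L = r1·wrap1 + r2·wrap2 + 2·C·cosβ = 19·4.0380 + 6·2.2452 + 2·27.0370 = 144.2667

L=144.267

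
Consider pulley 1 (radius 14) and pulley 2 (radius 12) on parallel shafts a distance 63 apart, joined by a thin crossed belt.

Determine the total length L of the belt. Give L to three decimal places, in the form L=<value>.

crossed belt: β = asin((r1+r2)/C) = asin(26/63) = 24.3745°
wrap1 = wrap2 = π + 2β = 228.7489°
tangent length = C·cosβ = 57.3847
L = (r1+r2)·wrap + 2·C·cosβ = 26·3.9924 + 2·57.3847 = 218.5723

L=218.572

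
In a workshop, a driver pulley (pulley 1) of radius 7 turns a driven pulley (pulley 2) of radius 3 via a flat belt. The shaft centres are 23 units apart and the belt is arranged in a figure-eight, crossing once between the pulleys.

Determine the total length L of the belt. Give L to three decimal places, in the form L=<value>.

crossed belt: β = asin((r1+r2)/C) = asin(10/23) = 25.7715°
wrap1 = wrap2 = π + 2β = 231.5429°
tangent length = C·cosβ = 20.7123
L = (r1+r2)·wrap + 2·C·cosβ = 10·4.0412 + 2·20.7123 = 81.8365

L=81.836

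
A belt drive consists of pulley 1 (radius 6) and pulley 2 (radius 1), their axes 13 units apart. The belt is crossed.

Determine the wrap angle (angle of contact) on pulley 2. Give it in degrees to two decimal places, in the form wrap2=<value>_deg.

crossed belt: β = asin((r1+r2)/C) = asin(7/13) = 32.5790°
wrap1 = wrap2 = π + 2β = 245.1579°

wrap2=245.16_deg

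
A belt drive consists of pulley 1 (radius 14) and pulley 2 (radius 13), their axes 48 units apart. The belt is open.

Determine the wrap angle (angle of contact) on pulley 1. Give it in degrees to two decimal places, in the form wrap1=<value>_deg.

wrap1=182.39_deg

open belt: β = asin((r2−r1)/C) = asin(-1/48) = -1.1937°
wrap1 = π − 2β = 182.3875°
wrap2 = π + 2β = 177.6125°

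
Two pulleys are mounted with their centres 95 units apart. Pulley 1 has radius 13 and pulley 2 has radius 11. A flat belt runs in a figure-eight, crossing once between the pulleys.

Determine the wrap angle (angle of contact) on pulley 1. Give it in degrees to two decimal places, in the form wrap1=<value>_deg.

crossed belt: β = asin((r1+r2)/C) = asin(24/95) = 14.6333°
wrap1 = wrap2 = π + 2β = 209.2666°

wrap1=209.27_deg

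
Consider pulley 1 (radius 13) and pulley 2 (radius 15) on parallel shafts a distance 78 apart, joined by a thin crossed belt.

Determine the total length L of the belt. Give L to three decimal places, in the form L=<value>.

crossed belt: β = asin((r1+r2)/C) = asin(28/78) = 21.0372°
wrap1 = wrap2 = π + 2β = 222.0744°
tangent length = C·cosβ = 72.8011
L = (r1+r2)·wrap + 2·C·cosβ = 28·3.8759 + 2·72.8011 = 254.1282

L=254.128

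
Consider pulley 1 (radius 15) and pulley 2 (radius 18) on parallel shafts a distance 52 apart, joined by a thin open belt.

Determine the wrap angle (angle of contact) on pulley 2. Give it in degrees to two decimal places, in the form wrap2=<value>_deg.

wrap2=186.61_deg

open belt: β = asin((r2−r1)/C) = asin(3/52) = 3.3074°
wrap1 = π − 2β = 173.3853°
wrap2 = π + 2β = 186.6147°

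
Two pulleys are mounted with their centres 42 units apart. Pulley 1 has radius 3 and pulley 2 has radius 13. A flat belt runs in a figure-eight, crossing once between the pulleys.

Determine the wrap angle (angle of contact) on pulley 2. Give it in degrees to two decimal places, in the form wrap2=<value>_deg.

wrap2=224.79_deg

crossed belt: β = asin((r1+r2)/C) = asin(16/42) = 22.3927°
wrap1 = wrap2 = π + 2β = 224.7854°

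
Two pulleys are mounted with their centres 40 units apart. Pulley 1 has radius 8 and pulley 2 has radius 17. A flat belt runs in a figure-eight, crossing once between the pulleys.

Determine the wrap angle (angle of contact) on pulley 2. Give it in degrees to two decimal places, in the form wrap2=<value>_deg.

wrap2=257.36_deg

crossed belt: β = asin((r1+r2)/C) = asin(25/40) = 38.6822°
wrap1 = wrap2 = π + 2β = 257.3644°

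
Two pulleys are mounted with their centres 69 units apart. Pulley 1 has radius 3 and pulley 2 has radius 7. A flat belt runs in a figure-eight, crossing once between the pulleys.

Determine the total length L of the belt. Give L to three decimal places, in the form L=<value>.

L=170.868

crossed belt: β = asin((r1+r2)/C) = asin(10/69) = 8.3331°
wrap1 = wrap2 = π + 2β = 196.6662°
tangent length = C·cosβ = 68.2715
L = (r1+r2)·wrap + 2·C·cosβ = 10·3.4325 + 2·68.2715 = 170.8678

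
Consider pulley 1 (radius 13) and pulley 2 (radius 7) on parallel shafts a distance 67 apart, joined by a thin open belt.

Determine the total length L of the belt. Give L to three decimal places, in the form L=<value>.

open belt: β = asin((r2−r1)/C) = asin(-6/67) = -5.1378°
wrap1 = π − 2β = 190.2757°
wrap2 = π + 2β = 169.7243°
tangent length = C·cosβ = 66.7308
L = r1·wrap1 + r2·wrap2 + 2·C·cosβ = 13·3.3209 + 7·2.9622 + 2·66.7308 = 197.3695

L=197.370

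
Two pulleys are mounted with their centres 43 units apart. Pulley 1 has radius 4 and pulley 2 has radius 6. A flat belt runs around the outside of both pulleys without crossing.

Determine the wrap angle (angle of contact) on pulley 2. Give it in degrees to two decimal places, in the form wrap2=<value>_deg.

wrap2=185.33_deg

open belt: β = asin((r2−r1)/C) = asin(2/43) = 2.6659°
wrap1 = π − 2β = 174.6682°
wrap2 = π + 2β = 185.3318°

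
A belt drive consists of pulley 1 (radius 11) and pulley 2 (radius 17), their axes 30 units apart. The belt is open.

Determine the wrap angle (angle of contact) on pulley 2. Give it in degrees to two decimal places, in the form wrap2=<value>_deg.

open belt: β = asin((r2−r1)/C) = asin(6/30) = 11.5370°
wrap1 = π − 2β = 156.9261°
wrap2 = π + 2β = 203.0739°

wrap2=203.07_deg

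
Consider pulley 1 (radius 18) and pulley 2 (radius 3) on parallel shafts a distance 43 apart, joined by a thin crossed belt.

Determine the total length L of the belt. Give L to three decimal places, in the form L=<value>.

crossed belt: β = asin((r1+r2)/C) = asin(21/43) = 29.2336°
wrap1 = wrap2 = π + 2β = 238.4673°
tangent length = C·cosβ = 37.5233
L = (r1+r2)·wrap + 2·C·cosβ = 21·4.1620 + 2·37.5233 = 162.4495

L=162.449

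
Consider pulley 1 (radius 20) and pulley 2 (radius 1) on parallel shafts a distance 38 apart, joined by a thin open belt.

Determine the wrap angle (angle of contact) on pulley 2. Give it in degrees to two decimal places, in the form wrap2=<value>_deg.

open belt: β = asin((r2−r1)/C) = asin(-19/38) = -30.0000°
wrap1 = π − 2β = 240.0000°
wrap2 = π + 2β = 120.0000°

wrap2=120.00_deg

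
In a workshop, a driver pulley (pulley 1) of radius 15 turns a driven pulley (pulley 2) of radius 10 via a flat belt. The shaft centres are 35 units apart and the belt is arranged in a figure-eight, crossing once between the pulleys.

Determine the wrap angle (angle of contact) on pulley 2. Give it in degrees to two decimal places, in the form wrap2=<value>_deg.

crossed belt: β = asin((r1+r2)/C) = asin(25/35) = 45.5847°
wrap1 = wrap2 = π + 2β = 271.1694°

wrap2=271.17_deg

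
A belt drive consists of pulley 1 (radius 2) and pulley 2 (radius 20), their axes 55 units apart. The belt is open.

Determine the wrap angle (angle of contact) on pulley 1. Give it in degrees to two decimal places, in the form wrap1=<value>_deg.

open belt: β = asin((r2−r1)/C) = asin(18/55) = 19.1033°
wrap1 = π − 2β = 141.7934°
wrap2 = π + 2β = 218.2066°

wrap1=141.79_deg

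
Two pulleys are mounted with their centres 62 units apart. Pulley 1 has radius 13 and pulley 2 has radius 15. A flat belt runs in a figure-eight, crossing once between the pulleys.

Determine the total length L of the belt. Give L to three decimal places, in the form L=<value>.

L=224.839

crossed belt: β = asin((r1+r2)/C) = asin(28/62) = 26.8472°
wrap1 = wrap2 = π + 2β = 233.6944°
tangent length = C·cosβ = 55.3173
L = (r1+r2)·wrap + 2·C·cosβ = 28·4.0787 + 2·55.3173 = 224.8392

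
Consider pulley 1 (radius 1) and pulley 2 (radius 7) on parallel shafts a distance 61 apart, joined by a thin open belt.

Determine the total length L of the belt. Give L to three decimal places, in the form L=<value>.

open belt: β = asin((r2−r1)/C) = asin(6/61) = 5.6448°
wrap1 = π − 2β = 168.7104°
wrap2 = π + 2β = 191.2896°
tangent length = C·cosβ = 60.7042
L = r1·wrap1 + r2·wrap2 + 2·C·cosβ = 1·2.9446 + 7·3.3386 + 2·60.7042 = 147.7234

L=147.723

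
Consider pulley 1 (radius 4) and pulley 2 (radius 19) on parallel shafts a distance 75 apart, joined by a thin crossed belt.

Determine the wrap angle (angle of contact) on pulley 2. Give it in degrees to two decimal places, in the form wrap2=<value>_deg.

crossed belt: β = asin((r1+r2)/C) = asin(23/75) = 17.8585°
wrap1 = wrap2 = π + 2β = 215.7169°

wrap2=215.72_deg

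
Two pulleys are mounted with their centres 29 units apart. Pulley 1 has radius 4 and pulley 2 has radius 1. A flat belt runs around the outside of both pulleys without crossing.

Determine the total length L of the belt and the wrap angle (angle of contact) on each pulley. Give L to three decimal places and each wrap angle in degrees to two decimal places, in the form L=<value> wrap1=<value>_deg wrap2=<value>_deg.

L=74.019 wrap1=191.88_deg wrap2=168.12_deg

open belt: β = asin((r2−r1)/C) = asin(-3/29) = -5.9378°
wrap1 = π − 2β = 191.8755°
wrap2 = π + 2β = 168.1245°
tangent length = C·cosβ = 28.8444
L = r1·wrap1 + r2·wrap2 + 2·C·cosβ = 4·3.3489 + 1·2.9343 + 2·28.8444 = 74.0186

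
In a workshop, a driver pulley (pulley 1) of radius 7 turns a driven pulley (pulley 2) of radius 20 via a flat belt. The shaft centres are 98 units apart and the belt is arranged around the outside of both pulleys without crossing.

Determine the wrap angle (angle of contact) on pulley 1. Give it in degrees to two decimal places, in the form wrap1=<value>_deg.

open belt: β = asin((r2−r1)/C) = asin(13/98) = 7.6229°
wrap1 = π − 2β = 164.7541°
wrap2 = π + 2β = 195.2459°

wrap1=164.75_deg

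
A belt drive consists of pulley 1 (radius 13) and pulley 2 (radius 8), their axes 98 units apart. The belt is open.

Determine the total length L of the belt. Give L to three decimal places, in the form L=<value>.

open belt: β = asin((r2−r1)/C) = asin(-5/98) = -2.9245°
wrap1 = π − 2β = 185.8490°
wrap2 = π + 2β = 174.1510°
tangent length = C·cosβ = 97.8724
L = r1·wrap1 + r2·wrap2 + 2·C·cosβ = 13·3.2437 + 8·3.0395 + 2·97.8724 = 262.2286

L=262.229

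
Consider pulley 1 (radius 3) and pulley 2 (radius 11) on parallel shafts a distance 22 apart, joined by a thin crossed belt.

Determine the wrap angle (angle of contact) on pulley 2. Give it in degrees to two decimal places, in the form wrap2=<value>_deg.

crossed belt: β = asin((r1+r2)/C) = asin(14/22) = 39.5212°
wrap1 = wrap2 = π + 2β = 259.0424°

wrap2=259.04_deg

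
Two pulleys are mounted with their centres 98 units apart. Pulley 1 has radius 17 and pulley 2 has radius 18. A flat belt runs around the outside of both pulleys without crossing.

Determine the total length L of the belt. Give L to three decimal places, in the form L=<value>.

L=305.966

open belt: β = asin((r2−r1)/C) = asin(1/98) = 0.5847°
wrap1 = π − 2β = 178.8307°
wrap2 = π + 2β = 181.1693°
tangent length = C·cosβ = 97.9949
L = r1·wrap1 + r2·wrap2 + 2·C·cosβ = 17·3.1212 + 18·3.1620 + 2·97.9949 = 305.9659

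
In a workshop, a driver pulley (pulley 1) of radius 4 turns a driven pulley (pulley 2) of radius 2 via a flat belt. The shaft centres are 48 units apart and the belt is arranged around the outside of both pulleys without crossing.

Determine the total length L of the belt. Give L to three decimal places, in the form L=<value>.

L=114.933

open belt: β = asin((r2−r1)/C) = asin(-2/48) = -2.3880°
wrap1 = π − 2β = 184.7760°
wrap2 = π + 2β = 175.2240°
tangent length = C·cosβ = 47.9583
L = r1·wrap1 + r2·wrap2 + 2·C·cosβ = 4·3.2250 + 2·3.0582 + 2·47.9583 = 114.9329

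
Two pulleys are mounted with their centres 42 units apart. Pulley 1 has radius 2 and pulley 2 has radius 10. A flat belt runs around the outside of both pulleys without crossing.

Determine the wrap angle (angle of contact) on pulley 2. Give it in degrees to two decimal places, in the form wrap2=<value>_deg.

open belt: β = asin((r2−r1)/C) = asin(8/42) = 10.9806°
wrap1 = π − 2β = 158.0388°
wrap2 = π + 2β = 201.9612°

wrap2=201.96_deg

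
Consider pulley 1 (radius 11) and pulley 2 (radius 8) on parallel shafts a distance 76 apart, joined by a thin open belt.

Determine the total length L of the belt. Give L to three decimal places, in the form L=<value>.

L=211.809

open belt: β = asin((r2−r1)/C) = asin(-3/76) = -2.2623°
wrap1 = π − 2β = 184.5245°
wrap2 = π + 2β = 175.4755°
tangent length = C·cosβ = 75.9408
L = r1·wrap1 + r2·wrap2 + 2·C·cosβ = 11·3.2206 + 8·3.0626 + 2·75.9408 = 211.8087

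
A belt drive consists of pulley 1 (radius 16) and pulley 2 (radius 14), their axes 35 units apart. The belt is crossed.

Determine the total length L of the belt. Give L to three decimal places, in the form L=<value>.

L=192.085

crossed belt: β = asin((r1+r2)/C) = asin(30/35) = 58.9973°
wrap1 = wrap2 = π + 2β = 297.9946°
tangent length = C·cosβ = 18.0278
L = (r1+r2)·wrap + 2·C·cosβ = 30·5.2010 + 2·18.0278 = 192.0851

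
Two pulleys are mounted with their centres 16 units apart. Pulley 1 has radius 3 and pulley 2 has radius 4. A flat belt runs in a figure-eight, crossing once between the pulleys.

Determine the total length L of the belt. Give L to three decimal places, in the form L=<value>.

crossed belt: β = asin((r1+r2)/C) = asin(7/16) = 25.9445°
wrap1 = wrap2 = π + 2β = 231.8890°
tangent length = C·cosβ = 14.3875
L = (r1+r2)·wrap + 2·C·cosβ = 7·4.0472 + 2·14.3875 = 57.1056

L=57.106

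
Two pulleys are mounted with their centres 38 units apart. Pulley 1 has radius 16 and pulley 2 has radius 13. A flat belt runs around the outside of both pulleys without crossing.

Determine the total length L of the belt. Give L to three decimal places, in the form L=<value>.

L=167.343

open belt: β = asin((r2−r1)/C) = asin(-3/38) = -4.5281°
wrap1 = π − 2β = 189.0561°
wrap2 = π + 2β = 170.9439°
tangent length = C·cosβ = 37.8814
L = r1·wrap1 + r2·wrap2 + 2·C·cosβ = 16·3.2997 + 13·2.9835 + 2·37.8814 = 167.3432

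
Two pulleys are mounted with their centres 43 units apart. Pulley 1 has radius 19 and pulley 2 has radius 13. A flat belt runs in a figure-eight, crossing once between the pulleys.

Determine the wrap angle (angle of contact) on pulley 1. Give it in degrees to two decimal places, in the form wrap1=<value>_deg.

crossed belt: β = asin((r1+r2)/C) = asin(32/43) = 48.0892°
wrap1 = wrap2 = π + 2β = 276.1785°

wrap1=276.18_deg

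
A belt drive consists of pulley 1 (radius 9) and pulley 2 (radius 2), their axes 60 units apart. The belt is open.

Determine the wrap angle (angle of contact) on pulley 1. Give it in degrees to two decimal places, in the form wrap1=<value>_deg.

open belt: β = asin((r2−r1)/C) = asin(-7/60) = -6.6998°
wrap1 = π − 2β = 193.3995°
wrap2 = π + 2β = 166.6005°

wrap1=193.40_deg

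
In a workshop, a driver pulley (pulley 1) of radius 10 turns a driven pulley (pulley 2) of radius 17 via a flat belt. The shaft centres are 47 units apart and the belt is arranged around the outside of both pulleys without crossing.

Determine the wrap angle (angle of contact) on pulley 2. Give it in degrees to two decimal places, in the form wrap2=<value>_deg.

open belt: β = asin((r2−r1)/C) = asin(7/47) = 8.5653°
wrap1 = π − 2β = 162.8694°
wrap2 = π + 2β = 197.1306°

wrap2=197.13_deg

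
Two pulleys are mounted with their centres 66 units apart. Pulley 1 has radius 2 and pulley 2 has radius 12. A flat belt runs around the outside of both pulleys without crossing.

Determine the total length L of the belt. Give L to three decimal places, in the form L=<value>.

L=177.500

open belt: β = asin((r2−r1)/C) = asin(10/66) = 8.7147°
wrap1 = π − 2β = 162.5705°
wrap2 = π + 2β = 197.4295°
tangent length = C·cosβ = 65.2380
L = r1·wrap1 + r2·wrap2 + 2·C·cosβ = 2·2.8374 + 12·3.4458 + 2·65.2380 = 177.5004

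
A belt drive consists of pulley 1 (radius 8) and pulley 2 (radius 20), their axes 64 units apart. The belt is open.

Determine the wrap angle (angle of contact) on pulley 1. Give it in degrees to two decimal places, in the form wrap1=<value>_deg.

wrap1=158.39_deg

open belt: β = asin((r2−r1)/C) = asin(12/64) = 10.8069°
wrap1 = π − 2β = 158.3862°
wrap2 = π + 2β = 201.6138°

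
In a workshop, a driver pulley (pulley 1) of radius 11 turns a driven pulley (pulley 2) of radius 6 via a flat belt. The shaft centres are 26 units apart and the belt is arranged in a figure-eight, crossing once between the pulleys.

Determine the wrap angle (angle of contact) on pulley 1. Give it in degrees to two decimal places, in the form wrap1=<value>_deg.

crossed belt: β = asin((r1+r2)/C) = asin(17/26) = 40.8322°
wrap1 = wrap2 = π + 2β = 261.6644°

wrap1=261.66_deg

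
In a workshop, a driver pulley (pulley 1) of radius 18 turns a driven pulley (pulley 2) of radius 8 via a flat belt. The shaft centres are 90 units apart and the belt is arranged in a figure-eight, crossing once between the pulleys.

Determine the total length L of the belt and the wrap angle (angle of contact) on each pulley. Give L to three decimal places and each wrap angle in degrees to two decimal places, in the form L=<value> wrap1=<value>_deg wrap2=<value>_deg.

crossed belt: β = asin((r1+r2)/C) = asin(26/90) = 16.7914°
wrap1 = wrap2 = π + 2β = 213.5829°
tangent length = C·cosβ = 86.1626
L = (r1+r2)·wrap + 2·C·cosβ = 26·3.7277 + 2·86.1626 = 269.2461

L=269.246 wrap1=213.58_deg wrap2=213.58_deg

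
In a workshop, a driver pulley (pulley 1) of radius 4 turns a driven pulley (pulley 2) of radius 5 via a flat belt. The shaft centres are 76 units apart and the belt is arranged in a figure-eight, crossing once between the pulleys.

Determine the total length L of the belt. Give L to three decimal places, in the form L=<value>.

L=181.341

crossed belt: β = asin((r1+r2)/C) = asin(9/76) = 6.8010°
wrap1 = wrap2 = π + 2β = 193.6020°
tangent length = C·cosβ = 75.4652
L = (r1+r2)·wrap + 2·C·cosβ = 9·3.3790 + 2·75.4652 = 181.3414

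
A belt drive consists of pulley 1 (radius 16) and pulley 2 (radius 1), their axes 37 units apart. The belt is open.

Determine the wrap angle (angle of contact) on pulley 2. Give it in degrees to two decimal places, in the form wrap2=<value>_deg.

open belt: β = asin((r2−r1)/C) = asin(-15/37) = -23.9165°
wrap1 = π − 2β = 227.8331°
wrap2 = π + 2β = 132.1669°

wrap2=132.17_deg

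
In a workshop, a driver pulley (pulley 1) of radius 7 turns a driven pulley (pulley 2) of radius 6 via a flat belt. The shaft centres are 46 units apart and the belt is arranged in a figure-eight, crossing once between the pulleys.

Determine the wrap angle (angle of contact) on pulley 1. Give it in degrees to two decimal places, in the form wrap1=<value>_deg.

wrap1=212.83_deg

crossed belt: β = asin((r1+r2)/C) = asin(13/46) = 16.4160°
wrap1 = wrap2 = π + 2β = 212.8319°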